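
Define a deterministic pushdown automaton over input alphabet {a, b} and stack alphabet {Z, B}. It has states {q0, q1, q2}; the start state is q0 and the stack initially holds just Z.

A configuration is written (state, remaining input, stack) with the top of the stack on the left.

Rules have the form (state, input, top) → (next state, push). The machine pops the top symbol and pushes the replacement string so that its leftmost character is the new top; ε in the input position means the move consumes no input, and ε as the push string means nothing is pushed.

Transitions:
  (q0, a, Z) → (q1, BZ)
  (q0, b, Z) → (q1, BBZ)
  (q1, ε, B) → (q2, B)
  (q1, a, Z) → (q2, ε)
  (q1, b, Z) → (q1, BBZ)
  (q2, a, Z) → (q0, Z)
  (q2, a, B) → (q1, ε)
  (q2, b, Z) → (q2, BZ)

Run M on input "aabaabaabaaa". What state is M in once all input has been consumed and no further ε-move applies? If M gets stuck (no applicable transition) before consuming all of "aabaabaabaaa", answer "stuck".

(q0, aabaabaabaaa, Z)
  read a, top Z: go to q1, push BZ → (q1, abaabaabaaa, BZ)
  ε-move, top B: go to q2, push B → (q2, abaabaabaaa, BZ)
  read a, top B: go to q1, push ε → (q1, baabaabaaa, Z)
  read b, top Z: go to q1, push BBZ → (q1, aabaabaaa, BBZ)
  ε-move, top B: go to q2, push B → (q2, aabaabaaa, BBZ)
  read a, top B: go to q1, push ε → (q1, abaabaaa, BZ)
  ε-move, top B: go to q2, push B → (q2, abaabaaa, BZ)
  read a, top B: go to q1, push ε → (q1, baabaaa, Z)
  read b, top Z: go to q1, push BBZ → (q1, aabaaa, BBZ)
  ε-move, top B: go to q2, push B → (q2, aabaaa, BBZ)
  read a, top B: go to q1, push ε → (q1, abaaa, BZ)
  ε-move, top B: go to q2, push B → (q2, abaaa, BZ)
  read a, top B: go to q1, push ε → (q1, baaa, Z)
  read b, top Z: go to q1, push BBZ → (q1, aaa, BBZ)
  ε-move, top B: go to q2, push B → (q2, aaa, BBZ)
  read a, top B: go to q1, push ε → (q1, aa, BZ)
  ε-move, top B: go to q2, push B → (q2, aa, BZ)
  read a, top B: go to q1, push ε → (q1, a, Z)
  read a, top Z: go to q2, push ε → (q2, ε, ε)
All input consumed; M is in state q2.

q2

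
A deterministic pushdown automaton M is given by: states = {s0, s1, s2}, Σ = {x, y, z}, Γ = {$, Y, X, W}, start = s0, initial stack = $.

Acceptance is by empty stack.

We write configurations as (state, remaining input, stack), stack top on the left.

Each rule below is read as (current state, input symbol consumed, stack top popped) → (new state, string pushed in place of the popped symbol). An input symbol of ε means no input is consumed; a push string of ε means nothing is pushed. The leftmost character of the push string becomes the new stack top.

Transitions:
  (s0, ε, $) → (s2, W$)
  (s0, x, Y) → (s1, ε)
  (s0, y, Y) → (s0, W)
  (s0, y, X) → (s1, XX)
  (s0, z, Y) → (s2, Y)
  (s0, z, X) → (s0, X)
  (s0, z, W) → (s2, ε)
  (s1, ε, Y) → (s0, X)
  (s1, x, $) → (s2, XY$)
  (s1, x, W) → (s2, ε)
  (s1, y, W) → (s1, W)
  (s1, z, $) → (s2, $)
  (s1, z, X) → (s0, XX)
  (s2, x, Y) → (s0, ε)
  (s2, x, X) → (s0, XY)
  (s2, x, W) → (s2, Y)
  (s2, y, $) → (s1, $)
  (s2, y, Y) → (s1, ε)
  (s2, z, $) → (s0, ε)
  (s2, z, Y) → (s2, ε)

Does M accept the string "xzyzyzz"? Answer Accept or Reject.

(s0, xzyzyzz, $)
  ε-move, top $: go to s2, push W$ → (s2, xzyzyzz, W$)
  read x, top W: go to s2, push Y → (s2, zyzyzz, Y$)
  read z, top Y: go to s2, push ε → (s2, yzyzz, $)
  read y, top $: go to s1, push $ → (s1, zyzz, $)
  read z, top $: go to s2, push $ → (s2, yzz, $)
  read y, top $: go to s1, push $ → (s1, zz, $)
  read z, top $: go to s2, push $ → (s2, z, $)
  read z, top $: go to s0, push ε → (s0, ε, ε)
All input consumed and the stack is empty.

Accept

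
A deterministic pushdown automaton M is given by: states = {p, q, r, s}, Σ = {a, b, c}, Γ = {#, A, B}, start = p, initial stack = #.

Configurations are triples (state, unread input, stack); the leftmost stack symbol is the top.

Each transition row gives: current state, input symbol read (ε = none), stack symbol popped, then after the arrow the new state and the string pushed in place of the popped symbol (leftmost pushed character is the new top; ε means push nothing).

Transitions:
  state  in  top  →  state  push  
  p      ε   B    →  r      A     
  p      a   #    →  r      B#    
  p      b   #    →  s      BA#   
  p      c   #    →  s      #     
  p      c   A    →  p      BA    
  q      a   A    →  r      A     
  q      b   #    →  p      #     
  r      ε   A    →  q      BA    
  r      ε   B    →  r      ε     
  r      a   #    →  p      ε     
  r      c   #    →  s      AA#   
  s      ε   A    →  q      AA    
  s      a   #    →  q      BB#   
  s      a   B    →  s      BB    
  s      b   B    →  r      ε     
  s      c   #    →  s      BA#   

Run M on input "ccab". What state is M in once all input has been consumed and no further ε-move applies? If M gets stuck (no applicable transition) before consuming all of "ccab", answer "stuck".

(p, ccab, #)
  read c, top #: go to s, push # → (s, cab, #)
  read c, top #: go to s, push BA# → (s, ab, BA#)
  read a, top B: go to s, push BB → (s, b, BBA#)
  read b, top B: go to r, push ε → (r, ε, BA#)
  ε-move, top B: go to r, push ε → (r, ε, A#)
  ε-move, top A: go to q, push BA → (q, ε, BA#)
All input consumed; M is in state q.

q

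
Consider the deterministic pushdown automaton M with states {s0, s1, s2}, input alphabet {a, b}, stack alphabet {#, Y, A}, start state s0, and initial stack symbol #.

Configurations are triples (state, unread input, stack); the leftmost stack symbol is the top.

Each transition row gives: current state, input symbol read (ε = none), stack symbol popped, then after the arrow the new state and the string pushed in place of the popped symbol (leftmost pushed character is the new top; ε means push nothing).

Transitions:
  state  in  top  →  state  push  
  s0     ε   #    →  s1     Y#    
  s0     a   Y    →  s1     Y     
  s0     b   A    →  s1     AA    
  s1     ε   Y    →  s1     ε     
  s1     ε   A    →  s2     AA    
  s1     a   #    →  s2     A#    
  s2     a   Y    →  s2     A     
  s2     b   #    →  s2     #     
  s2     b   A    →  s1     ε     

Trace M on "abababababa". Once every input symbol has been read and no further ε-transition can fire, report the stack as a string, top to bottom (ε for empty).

(s0, abababababa, #) ⊢ (s1, abababababa, Y#) ⊢ (s1, abababababa, #) ⊢ (s2, bababababa, A#) ⊢ (s1, ababababa, #) ⊢ (s2, babababa, A#) ⊢ (s1, abababa, #) ⊢ (s2, bababa, A#) ⊢ (s1, ababa, #) ⊢ (s2, baba, A#) ⊢ (s1, aba, #) ⊢ (s2, ba, A#) ⊢ (s1, a, #) ⊢ (s2, ε, A#)
All input consumed in state s2 with stack A#.

A#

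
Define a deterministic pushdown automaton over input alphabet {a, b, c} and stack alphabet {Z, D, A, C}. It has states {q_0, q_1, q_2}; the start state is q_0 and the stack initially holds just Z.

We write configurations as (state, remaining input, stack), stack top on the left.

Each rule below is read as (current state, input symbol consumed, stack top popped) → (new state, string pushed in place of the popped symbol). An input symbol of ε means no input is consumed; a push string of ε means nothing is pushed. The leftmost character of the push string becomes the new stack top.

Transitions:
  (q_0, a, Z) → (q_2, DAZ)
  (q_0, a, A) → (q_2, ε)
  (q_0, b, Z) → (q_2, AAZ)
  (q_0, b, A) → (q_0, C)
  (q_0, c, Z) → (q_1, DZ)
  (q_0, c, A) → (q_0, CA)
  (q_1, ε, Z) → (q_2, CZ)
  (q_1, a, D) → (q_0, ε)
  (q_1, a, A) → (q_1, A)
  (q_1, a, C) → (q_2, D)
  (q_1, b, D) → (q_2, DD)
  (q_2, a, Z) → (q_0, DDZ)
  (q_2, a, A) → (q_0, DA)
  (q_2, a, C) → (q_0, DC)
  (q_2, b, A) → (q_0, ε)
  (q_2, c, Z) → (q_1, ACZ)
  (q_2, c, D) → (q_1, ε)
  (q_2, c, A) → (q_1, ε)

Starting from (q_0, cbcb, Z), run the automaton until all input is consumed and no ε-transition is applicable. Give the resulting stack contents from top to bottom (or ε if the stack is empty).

DDZ

(q_0, cbcb, Z) ⊢ (q_1, bcb, DZ) ⊢ (q_2, cb, DDZ) ⊢ (q_1, b, DZ) ⊢ (q_2, ε, DDZ)
All input consumed in state q_2 with stack DDZ.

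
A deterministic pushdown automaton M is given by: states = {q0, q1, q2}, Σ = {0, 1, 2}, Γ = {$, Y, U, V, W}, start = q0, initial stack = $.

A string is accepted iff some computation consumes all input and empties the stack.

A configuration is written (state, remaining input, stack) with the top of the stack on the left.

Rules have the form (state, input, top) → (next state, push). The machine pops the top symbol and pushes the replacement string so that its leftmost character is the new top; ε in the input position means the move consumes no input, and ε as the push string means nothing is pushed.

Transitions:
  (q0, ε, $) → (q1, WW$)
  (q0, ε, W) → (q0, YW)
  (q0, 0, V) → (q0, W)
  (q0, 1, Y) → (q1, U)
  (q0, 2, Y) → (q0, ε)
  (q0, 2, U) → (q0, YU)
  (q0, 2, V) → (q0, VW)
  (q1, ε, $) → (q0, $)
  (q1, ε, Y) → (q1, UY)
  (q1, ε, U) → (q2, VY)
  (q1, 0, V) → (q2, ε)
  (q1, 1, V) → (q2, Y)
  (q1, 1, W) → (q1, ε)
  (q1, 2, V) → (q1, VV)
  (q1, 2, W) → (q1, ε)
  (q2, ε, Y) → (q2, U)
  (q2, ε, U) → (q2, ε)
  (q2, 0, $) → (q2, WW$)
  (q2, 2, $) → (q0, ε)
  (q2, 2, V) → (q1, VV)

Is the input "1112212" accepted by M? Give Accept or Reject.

Reject

(q0, 1112212, $)
  ε-move, top $: go to q1, push WW$ → (q1, 1112212, WW$)
  read 1, top W: go to q1, push ε → (q1, 112212, W$)
  read 1, top W: go to q1, push ε → (q1, 12212, $)
  ε-move, top $: go to q0, push $ → (q0, 12212, $)
  ε-move, top $: go to q1, push WW$ → (q1, 12212, WW$)
  read 1, top W: go to q1, push ε → (q1, 2212, W$)
  read 2, top W: go to q1, push ε → (q1, 212, $)
  ε-move, top $: go to q0, push $ → (q0, 212, $)
  ε-move, top $: go to q1, push WW$ → (q1, 212, WW$)
  read 2, top W: go to q1, push ε → (q1, 12, W$)
  read 1, top W: go to q1, push ε → (q1, 2, $)
  ε-move, top $: go to q0, push $ → (q0, 2, $)
  ε-move, top $: go to q1, push WW$ → (q1, 2, WW$)
  read 2, top W: go to q1, push ε → (q1, ε, W$)
All input consumed; stack is W$, not empty, and no further ε-move applies.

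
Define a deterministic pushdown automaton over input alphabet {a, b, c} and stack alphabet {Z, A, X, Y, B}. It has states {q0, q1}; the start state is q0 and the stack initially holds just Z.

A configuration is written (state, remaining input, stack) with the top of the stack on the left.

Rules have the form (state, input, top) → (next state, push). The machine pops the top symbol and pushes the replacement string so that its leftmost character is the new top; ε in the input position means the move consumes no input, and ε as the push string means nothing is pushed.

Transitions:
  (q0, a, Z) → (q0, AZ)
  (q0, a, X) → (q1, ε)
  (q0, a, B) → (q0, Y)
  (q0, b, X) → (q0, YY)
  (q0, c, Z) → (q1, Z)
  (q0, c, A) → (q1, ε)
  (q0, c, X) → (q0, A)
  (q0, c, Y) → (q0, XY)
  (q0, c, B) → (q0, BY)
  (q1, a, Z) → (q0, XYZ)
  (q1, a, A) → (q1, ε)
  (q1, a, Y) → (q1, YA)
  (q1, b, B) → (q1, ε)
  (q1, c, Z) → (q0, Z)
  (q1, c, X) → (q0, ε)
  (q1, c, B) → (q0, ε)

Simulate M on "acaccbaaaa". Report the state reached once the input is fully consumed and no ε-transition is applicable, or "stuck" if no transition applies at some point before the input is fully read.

(q0, acaccbaaaa, Z) ⊢ (q0, caccbaaaa, AZ) ⊢ (q1, accbaaaa, Z) ⊢ (q0, ccbaaaa, XYZ) ⊢ (q0, cbaaaa, AYZ) ⊢ (q1, baaaa, YZ)
No transition for (q1, b, top Y); M blocks with input baaaa remaining.

stuck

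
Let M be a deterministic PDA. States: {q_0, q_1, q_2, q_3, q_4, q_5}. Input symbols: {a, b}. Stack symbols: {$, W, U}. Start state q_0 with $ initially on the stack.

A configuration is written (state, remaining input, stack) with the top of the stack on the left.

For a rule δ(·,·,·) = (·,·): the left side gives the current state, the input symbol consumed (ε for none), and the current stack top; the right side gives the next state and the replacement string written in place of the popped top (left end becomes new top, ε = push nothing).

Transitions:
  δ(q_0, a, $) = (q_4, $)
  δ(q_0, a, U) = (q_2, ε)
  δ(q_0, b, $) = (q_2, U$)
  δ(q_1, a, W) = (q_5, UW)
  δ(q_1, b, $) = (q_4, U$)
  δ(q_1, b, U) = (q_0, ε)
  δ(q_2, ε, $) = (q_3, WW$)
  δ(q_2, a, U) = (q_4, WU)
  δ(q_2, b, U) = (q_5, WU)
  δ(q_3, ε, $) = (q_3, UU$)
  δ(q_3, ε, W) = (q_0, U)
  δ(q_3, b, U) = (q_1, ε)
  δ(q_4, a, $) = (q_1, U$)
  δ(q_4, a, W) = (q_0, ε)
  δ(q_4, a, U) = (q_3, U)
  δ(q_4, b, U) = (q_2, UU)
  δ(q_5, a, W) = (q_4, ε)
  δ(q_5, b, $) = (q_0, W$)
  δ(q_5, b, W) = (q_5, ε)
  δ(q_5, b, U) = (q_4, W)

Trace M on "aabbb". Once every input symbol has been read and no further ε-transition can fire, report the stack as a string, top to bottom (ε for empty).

WU$

(q_0, aabbb, $) ⊢ (q_4, abbb, $) ⊢ (q_1, bbb, U$) ⊢ (q_0, bb, $) ⊢ (q_2, b, U$) ⊢ (q_5, ε, WU$)
All input consumed in state q_5 with stack WU$.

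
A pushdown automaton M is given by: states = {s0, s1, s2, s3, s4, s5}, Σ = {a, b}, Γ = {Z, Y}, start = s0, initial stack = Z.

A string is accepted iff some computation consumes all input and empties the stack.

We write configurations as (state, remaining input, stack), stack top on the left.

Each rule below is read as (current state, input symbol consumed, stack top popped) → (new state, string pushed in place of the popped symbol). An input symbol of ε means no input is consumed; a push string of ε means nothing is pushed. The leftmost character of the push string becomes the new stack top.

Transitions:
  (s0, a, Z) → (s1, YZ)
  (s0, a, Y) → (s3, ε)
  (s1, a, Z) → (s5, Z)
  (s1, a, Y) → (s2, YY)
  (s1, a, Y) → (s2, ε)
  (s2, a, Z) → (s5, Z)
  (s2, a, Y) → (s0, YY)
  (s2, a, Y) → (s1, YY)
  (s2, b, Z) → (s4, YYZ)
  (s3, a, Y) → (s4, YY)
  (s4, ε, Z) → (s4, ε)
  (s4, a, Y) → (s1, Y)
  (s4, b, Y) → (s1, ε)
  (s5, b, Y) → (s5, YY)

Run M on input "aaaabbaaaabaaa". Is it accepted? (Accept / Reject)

Reject

No computation consumes all input and empties the stack.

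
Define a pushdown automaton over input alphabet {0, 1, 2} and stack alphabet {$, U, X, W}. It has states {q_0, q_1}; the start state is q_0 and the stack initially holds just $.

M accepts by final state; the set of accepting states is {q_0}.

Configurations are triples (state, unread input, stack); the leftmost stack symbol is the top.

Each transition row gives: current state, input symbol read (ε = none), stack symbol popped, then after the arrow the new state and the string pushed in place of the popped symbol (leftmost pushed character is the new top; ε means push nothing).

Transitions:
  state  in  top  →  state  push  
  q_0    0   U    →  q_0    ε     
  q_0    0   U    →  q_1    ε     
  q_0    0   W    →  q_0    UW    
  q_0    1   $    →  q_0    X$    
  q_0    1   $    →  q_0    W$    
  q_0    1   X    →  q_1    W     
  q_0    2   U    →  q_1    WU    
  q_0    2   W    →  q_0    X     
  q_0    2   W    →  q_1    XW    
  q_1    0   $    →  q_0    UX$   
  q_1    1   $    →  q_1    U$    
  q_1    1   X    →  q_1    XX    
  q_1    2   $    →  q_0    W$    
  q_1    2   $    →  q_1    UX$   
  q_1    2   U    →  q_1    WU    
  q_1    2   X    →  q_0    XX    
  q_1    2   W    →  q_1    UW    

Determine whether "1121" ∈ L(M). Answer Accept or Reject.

Reject

No computation consumes all input and reaches a final state.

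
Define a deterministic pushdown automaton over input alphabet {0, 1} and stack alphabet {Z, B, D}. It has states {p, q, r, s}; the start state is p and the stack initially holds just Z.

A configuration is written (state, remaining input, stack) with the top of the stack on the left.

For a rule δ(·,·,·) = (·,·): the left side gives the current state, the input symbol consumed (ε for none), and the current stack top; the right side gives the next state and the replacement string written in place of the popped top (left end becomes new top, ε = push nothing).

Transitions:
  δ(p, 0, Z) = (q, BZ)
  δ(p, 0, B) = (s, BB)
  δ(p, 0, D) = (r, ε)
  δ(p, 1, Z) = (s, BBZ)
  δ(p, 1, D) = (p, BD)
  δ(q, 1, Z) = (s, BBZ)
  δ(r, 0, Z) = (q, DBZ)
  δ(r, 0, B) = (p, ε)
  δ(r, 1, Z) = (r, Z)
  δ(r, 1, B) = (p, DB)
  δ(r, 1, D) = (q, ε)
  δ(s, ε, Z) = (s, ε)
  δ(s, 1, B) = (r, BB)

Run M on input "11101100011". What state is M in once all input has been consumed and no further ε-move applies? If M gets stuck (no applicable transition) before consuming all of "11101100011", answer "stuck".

stuck

(p, 11101100011, Z)
  read 1, top Z: go to s, push BBZ → (s, 1101100011, BBZ)
  read 1, top B: go to r, push BB → (r, 101100011, BBBZ)
  read 1, top B: go to p, push DB → (p, 01100011, DBBBZ)
  read 0, top D: go to r, push ε → (r, 1100011, BBBZ)
  read 1, top B: go to p, push DB → (p, 100011, DBBBZ)
  read 1, top D: go to p, push BD → (p, 00011, BDBBBZ)
  read 0, top B: go to s, push BB → (s, 0011, BBDBBBZ)
No transition for (s, 0, top B); M blocks with input 0011 remaining.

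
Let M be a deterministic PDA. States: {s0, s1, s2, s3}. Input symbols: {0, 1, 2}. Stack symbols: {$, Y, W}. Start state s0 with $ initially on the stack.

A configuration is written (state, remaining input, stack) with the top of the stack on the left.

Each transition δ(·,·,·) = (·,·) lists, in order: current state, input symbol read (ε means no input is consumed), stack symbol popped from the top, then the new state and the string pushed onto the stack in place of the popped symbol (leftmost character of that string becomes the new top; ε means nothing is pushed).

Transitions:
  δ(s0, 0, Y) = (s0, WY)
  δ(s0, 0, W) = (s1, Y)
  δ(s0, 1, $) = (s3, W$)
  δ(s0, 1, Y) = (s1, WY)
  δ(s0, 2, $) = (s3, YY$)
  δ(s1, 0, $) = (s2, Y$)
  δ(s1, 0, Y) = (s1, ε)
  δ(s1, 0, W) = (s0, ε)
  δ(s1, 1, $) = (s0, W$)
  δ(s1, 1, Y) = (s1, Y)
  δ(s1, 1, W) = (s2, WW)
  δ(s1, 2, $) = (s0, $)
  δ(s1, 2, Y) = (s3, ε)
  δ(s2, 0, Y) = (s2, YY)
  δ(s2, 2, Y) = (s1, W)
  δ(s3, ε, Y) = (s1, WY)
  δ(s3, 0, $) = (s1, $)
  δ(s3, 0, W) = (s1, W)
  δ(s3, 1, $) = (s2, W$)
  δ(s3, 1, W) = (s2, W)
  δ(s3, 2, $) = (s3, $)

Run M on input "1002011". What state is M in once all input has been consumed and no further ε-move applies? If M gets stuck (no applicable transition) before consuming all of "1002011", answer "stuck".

(s0, 1002011, $)
  read 1, top $: go to s3, push W$ → (s3, 002011, W$)
  read 0, top W: go to s1, push W → (s1, 02011, W$)
  read 0, top W: go to s0, push ε → (s0, 2011, $)
  read 2, top $: go to s3, push YY$ → (s3, 011, YY$)
  ε-move, top Y: go to s1, push WY → (s1, 011, WYY$)
  read 0, top W: go to s0, push ε → (s0, 11, YY$)
  read 1, top Y: go to s1, push WY → (s1, 1, WYY$)
  read 1, top W: go to s2, push WW → (s2, ε, WWYY$)
All input consumed; M is in state s2.

s2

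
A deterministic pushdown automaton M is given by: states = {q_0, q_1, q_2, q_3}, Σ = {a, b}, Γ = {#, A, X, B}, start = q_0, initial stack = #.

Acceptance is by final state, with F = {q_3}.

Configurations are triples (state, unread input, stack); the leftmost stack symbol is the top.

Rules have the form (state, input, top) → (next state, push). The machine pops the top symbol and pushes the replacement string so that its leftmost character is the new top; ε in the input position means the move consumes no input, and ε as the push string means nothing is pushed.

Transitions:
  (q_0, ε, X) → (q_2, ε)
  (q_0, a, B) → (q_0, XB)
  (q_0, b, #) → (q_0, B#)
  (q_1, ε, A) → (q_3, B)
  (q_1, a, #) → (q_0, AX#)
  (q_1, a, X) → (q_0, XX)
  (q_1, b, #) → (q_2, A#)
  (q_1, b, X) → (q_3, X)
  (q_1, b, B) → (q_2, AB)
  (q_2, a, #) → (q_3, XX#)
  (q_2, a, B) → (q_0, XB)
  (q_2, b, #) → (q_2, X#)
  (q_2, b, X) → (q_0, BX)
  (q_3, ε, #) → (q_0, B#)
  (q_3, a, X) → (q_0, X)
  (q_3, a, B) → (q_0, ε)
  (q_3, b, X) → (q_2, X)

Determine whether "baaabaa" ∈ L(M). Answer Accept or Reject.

Reject

(q_0, baaabaa, #) ⊢ (q_0, aaabaa, B#) ⊢ (q_0, aabaa, XB#) ⊢ (q_2, aabaa, B#) ⊢ (q_0, abaa, XB#) ⊢ (q_2, abaa, B#) ⊢ (q_0, baa, XB#) ⊢ (q_2, baa, B#)
No transition applies at (q_2, baa, B#); input not fully consumed.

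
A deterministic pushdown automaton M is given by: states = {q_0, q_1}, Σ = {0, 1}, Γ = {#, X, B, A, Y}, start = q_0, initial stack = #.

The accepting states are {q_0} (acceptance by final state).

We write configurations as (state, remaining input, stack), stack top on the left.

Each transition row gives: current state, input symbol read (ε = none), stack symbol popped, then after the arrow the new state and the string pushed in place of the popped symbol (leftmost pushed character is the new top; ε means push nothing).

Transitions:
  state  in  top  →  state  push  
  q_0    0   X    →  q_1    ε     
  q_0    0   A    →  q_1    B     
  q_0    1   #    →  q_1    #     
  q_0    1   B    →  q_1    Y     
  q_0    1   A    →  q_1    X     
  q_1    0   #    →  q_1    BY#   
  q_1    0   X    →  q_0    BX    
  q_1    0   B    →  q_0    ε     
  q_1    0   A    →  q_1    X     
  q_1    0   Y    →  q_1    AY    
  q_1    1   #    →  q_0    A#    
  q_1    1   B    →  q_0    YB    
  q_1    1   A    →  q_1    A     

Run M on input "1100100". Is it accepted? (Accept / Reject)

(q_0, 1100100, #) ⊢ (q_1, 100100, #) ⊢ (q_0, 00100, A#) ⊢ (q_1, 0100, B#) ⊢ (q_0, 100, #) ⊢ (q_1, 00, #) ⊢ (q_1, 0, BY#) ⊢ (q_0, ε, Y#)
All input consumed; state q_0 ∈ F.

Accept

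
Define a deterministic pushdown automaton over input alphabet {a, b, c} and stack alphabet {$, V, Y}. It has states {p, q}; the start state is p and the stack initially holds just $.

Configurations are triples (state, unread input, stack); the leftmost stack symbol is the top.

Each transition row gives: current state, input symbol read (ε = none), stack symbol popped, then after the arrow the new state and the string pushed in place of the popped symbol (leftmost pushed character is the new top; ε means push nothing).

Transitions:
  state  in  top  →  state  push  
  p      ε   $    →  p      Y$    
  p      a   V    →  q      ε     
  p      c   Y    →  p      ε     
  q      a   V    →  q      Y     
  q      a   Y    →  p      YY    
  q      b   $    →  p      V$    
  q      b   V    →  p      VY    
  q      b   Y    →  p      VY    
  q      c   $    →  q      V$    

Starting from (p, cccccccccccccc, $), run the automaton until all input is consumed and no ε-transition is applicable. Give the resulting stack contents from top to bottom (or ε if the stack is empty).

Y$

(p, cccccccccccccc, $)
  ε-move, top $: go to p, push Y$ → (p, cccccccccccccc, Y$)
  read c, top Y: go to p, push ε → (p, ccccccccccccc, $)
  ε-move, top $: go to p, push Y$ → (p, ccccccccccccc, Y$)
  read c, top Y: go to p, push ε → (p, cccccccccccc, $)
  ε-move, top $: go to p, push Y$ → (p, cccccccccccc, Y$)
  read c, top Y: go to p, push ε → (p, ccccccccccc, $)
  ε-move, top $: go to p, push Y$ → (p, ccccccccccc, Y$)
  read c, top Y: go to p, push ε → (p, cccccccccc, $)
  ε-move, top $: go to p, push Y$ → (p, cccccccccc, Y$)
  read c, top Y: go to p, push ε → (p, ccccccccc, $)
  ε-move, top $: go to p, push Y$ → (p, ccccccccc, Y$)
  read c, top Y: go to p, push ε → (p, cccccccc, $)
  ε-move, top $: go to p, push Y$ → (p, cccccccc, Y$)
  read c, top Y: go to p, push ε → (p, ccccccc, $)
  ε-move, top $: go to p, push Y$ → (p, ccccccc, Y$)
  read c, top Y: go to p, push ε → (p, cccccc, $)
  ε-move, top $: go to p, push Y$ → (p, cccccc, Y$)
  read c, top Y: go to p, push ε → (p, ccccc, $)
  ε-move, top $: go to p, push Y$ → (p, ccccc, Y$)
  read c, top Y: go to p, push ε → (p, cccc, $)
  ε-move, top $: go to p, push Y$ → (p, cccc, Y$)
  read c, top Y: go to p, push ε → (p, ccc, $)
  ε-move, top $: go to p, push Y$ → (p, ccc, Y$)
  read c, top Y: go to p, push ε → (p, cc, $)
  ε-move, top $: go to p, push Y$ → (p, cc, Y$)
  read c, top Y: go to p, push ε → (p, c, $)
  ε-move, top $: go to p, push Y$ → (p, c, Y$)
  read c, top Y: go to p, push ε → (p, ε, $)
  ε-move, top $: go to p, push Y$ → (p, ε, Y$)
All input consumed in state p with stack Y$.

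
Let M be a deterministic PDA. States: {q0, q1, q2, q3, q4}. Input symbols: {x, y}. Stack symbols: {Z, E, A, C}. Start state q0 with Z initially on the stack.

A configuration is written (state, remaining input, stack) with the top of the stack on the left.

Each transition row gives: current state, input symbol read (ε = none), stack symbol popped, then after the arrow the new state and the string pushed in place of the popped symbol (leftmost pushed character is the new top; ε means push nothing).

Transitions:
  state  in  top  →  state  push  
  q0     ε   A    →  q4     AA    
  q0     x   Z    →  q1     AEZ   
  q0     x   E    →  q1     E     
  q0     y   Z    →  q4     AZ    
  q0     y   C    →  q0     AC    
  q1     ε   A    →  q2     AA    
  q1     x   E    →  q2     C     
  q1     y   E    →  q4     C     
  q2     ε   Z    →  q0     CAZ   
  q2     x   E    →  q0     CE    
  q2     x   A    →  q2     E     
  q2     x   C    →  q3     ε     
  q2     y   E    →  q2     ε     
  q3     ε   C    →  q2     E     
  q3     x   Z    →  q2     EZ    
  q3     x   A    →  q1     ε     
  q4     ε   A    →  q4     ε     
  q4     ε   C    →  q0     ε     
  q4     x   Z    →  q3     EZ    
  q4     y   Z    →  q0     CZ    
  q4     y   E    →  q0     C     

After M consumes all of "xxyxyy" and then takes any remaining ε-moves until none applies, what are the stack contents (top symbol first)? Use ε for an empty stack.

(q0, xxyxyy, Z)
  read x, top Z: go to q1, push AEZ → (q1, xyxyy, AEZ)
  ε-move, top A: go to q2, push AA → (q2, xyxyy, AAEZ)
  read x, top A: go to q2, push E → (q2, yxyy, EAEZ)
  read y, top E: go to q2, push ε → (q2, xyy, AEZ)
  read x, top A: go to q2, push E → (q2, yy, EEZ)
  read y, top E: go to q2, push ε → (q2, y, EZ)
  read y, top E: go to q2, push ε → (q2, ε, Z)
  ε-move, top Z: go to q0, push CAZ → (q0, ε, CAZ)
All input consumed in state q0 with stack CAZ.

CAZ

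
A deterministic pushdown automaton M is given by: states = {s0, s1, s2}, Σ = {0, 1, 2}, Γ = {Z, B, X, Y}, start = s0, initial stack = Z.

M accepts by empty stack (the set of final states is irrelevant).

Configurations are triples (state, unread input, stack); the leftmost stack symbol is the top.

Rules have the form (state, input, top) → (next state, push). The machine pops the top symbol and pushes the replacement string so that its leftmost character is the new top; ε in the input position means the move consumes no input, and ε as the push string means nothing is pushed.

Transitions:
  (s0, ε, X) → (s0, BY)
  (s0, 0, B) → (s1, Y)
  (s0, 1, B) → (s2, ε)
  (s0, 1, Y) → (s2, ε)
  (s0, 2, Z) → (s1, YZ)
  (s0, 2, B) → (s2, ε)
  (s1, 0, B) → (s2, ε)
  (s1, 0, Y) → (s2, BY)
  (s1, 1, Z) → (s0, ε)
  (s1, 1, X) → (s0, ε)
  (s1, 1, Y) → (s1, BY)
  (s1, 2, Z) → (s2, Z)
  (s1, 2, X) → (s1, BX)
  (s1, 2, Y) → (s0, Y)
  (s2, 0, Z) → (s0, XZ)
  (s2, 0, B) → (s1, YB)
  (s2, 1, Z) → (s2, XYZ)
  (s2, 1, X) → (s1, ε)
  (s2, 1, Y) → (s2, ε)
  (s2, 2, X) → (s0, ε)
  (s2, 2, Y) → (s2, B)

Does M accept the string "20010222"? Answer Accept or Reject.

Reject

(s0, 20010222, Z)
  read 2, top Z: go to s1, push YZ → (s1, 0010222, YZ)
  read 0, top Y: go to s2, push BY → (s2, 010222, BYZ)
  read 0, top B: go to s1, push YB → (s1, 10222, YBYZ)
  read 1, top Y: go to s1, push BY → (s1, 0222, BYBYZ)
  read 0, top B: go to s2, push ε → (s2, 222, YBYZ)
  read 2, top Y: go to s2, push B → (s2, 22, BBYZ)
No transition applies at (s2, 22, BBYZ); input not fully consumed.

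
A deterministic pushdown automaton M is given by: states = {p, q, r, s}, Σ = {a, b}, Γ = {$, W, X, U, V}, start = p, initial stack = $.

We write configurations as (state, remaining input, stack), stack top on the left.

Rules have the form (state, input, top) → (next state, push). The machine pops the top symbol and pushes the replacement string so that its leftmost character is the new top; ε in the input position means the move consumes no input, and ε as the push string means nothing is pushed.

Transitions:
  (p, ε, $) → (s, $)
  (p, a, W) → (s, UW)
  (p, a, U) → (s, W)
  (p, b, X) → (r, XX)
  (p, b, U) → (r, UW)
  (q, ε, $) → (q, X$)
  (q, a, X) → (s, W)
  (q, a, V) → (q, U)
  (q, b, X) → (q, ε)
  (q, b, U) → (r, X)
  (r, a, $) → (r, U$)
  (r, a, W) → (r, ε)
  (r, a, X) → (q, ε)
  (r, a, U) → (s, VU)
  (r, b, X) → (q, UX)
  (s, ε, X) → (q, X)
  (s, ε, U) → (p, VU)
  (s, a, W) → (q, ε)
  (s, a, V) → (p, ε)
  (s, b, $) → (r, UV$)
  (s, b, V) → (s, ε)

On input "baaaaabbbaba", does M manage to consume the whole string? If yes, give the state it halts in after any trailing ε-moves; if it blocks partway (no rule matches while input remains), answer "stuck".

s

(p, baaaaabbbaba, $)
  ε-move, top $: go to s, push $ → (s, baaaaabbbaba, $)
  read b, top $: go to r, push UV$ → (r, aaaaabbbaba, UV$)
  read a, top U: go to s, push VU → (s, aaaabbbaba, VUV$)
  read a, top V: go to p, push ε → (p, aaabbbaba, UV$)
  read a, top U: go to s, push W → (s, aabbbaba, WV$)
  read a, top W: go to q, push ε → (q, abbbaba, V$)
  read a, top V: go to q, push U → (q, bbbaba, U$)
  read b, top U: go to r, push X → (r, bbaba, X$)
  read b, top X: go to q, push UX → (q, baba, UX$)
  read b, top U: go to r, push X → (r, aba, XX$)
  read a, top X: go to q, push ε → (q, ba, X$)
  read b, top X: go to q, push ε → (q, a, $)
  ε-move, top $: go to q, push X$ → (q, a, X$)
  read a, top X: go to s, push W → (s, ε, W$)
All input consumed; M is in state s.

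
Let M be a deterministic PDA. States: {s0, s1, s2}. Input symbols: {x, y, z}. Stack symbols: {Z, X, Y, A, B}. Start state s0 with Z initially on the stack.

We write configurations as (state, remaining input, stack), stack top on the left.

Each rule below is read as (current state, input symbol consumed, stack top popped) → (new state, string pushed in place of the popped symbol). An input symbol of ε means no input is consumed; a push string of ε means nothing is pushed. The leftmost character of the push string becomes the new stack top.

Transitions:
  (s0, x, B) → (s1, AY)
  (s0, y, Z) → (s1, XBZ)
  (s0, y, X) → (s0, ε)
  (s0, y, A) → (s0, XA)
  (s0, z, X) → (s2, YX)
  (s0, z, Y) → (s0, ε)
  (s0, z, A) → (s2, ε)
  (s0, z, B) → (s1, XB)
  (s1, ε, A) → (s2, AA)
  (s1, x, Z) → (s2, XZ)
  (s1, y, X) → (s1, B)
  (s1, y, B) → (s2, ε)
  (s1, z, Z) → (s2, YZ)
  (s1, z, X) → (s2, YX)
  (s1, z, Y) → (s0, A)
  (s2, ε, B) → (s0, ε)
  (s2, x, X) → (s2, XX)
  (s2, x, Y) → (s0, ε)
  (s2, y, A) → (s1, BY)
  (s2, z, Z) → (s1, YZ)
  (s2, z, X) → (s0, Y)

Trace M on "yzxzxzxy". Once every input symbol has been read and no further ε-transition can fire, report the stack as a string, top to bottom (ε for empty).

BZ

(s0, yzxzxzxy, Z)
  read y, top Z: go to s1, push XBZ → (s1, zxzxzxy, XBZ)
  read z, top X: go to s2, push YX → (s2, xzxzxy, YXBZ)
  read x, top Y: go to s0, push ε → (s0, zxzxy, XBZ)
  read z, top X: go to s2, push YX → (s2, xzxy, YXBZ)
  read x, top Y: go to s0, push ε → (s0, zxy, XBZ)
  read z, top X: go to s2, push YX → (s2, xy, YXBZ)
  read x, top Y: go to s0, push ε → (s0, y, XBZ)
  read y, top X: go to s0, push ε → (s0, ε, BZ)
All input consumed in state s0 with stack BZ.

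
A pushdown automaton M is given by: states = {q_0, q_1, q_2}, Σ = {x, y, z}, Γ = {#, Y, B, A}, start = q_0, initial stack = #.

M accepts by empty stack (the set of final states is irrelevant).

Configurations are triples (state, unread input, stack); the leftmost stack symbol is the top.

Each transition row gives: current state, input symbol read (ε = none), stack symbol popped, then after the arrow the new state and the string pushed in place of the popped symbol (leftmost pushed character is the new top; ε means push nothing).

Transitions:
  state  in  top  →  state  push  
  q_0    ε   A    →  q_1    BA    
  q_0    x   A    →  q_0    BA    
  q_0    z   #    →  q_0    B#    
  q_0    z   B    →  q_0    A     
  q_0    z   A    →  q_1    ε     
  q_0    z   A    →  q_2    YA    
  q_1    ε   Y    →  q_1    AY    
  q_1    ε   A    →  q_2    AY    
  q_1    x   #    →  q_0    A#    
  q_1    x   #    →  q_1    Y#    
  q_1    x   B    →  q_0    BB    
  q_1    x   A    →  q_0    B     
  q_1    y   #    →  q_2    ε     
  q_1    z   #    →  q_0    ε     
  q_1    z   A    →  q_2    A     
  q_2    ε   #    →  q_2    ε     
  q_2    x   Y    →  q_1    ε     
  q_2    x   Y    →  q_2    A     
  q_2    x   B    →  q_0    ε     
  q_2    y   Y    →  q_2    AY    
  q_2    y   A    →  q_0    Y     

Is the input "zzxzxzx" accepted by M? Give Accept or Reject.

No computation consumes all input and empties the stack.

Reject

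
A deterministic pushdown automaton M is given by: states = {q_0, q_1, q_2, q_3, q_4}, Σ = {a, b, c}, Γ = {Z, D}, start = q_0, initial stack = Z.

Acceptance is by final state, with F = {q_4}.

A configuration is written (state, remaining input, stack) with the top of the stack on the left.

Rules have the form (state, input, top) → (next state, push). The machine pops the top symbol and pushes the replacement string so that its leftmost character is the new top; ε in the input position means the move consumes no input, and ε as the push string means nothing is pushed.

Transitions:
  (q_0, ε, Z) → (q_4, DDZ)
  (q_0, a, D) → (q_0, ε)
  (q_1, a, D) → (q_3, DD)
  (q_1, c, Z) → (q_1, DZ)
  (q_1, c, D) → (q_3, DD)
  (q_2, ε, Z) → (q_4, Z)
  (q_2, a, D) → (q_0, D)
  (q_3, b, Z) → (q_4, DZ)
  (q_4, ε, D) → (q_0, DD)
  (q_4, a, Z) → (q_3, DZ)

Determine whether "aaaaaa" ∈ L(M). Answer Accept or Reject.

(q_0, aaaaaa, Z)
  ε-move, top Z: go to q_4, push DDZ → (q_4, aaaaaa, DDZ)
  ε-move, top D: go to q_0, push DD → (q_0, aaaaaa, DDDZ)
  read a, top D: go to q_0, push ε → (q_0, aaaaa, DDZ)
  read a, top D: go to q_0, push ε → (q_0, aaaa, DZ)
  read a, top D: go to q_0, push ε → (q_0, aaa, Z)
  ε-move, top Z: go to q_4, push DDZ → (q_4, aaa, DDZ)
  ε-move, top D: go to q_0, push DD → (q_0, aaa, DDDZ)
  read a, top D: go to q_0, push ε → (q_0, aa, DDZ)
  read a, top D: go to q_0, push ε → (q_0, a, DZ)
  read a, top D: go to q_0, push ε → (q_0, ε, Z)
  ε-move, top Z: go to q_4, push DDZ → (q_4, ε, DDZ)
All input consumed; state q_4 ∈ F.

Accept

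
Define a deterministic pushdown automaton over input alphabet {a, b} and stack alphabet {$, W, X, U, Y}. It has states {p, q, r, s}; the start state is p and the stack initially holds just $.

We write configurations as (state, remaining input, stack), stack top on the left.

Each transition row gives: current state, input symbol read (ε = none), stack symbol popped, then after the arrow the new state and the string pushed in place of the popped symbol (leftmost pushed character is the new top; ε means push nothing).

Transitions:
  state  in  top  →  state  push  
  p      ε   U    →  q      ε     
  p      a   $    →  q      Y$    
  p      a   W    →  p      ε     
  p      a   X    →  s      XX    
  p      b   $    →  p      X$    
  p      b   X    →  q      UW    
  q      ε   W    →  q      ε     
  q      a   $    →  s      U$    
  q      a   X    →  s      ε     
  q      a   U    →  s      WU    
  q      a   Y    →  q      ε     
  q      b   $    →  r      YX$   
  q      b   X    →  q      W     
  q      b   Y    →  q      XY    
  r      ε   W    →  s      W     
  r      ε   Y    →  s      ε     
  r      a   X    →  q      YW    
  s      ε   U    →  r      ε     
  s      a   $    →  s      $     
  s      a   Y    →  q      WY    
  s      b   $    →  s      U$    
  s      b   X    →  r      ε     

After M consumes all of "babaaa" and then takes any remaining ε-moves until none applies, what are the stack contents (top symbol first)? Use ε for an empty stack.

$

(p, babaaa, $) ⊢ (p, abaaa, X$) ⊢ (s, baaa, XX$) ⊢ (r, aaa, X$) ⊢ (q, aa, YW$) ⊢ (q, a, W$) ⊢ (q, a, $) ⊢ (s, ε, U$) ⊢ (r, ε, $)
All input consumed in state r with stack $.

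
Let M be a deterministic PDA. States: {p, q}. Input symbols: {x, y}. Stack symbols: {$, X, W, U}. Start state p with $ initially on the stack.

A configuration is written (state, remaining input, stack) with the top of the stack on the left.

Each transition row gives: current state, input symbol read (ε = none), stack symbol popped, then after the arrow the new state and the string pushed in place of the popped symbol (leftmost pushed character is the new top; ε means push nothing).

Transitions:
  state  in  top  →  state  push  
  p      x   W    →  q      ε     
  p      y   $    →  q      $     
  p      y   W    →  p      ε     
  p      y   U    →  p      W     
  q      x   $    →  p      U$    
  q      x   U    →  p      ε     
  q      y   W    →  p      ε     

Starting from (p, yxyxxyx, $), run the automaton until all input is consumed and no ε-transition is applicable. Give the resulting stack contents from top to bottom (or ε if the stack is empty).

$

(p, yxyxxyx, $) ⊢ (q, xyxxyx, $) ⊢ (p, yxxyx, U$) ⊢ (p, xxyx, W$) ⊢ (q, xyx, $) ⊢ (p, yx, U$) ⊢ (p, x, W$) ⊢ (q, ε, $)
All input consumed in state q with stack $.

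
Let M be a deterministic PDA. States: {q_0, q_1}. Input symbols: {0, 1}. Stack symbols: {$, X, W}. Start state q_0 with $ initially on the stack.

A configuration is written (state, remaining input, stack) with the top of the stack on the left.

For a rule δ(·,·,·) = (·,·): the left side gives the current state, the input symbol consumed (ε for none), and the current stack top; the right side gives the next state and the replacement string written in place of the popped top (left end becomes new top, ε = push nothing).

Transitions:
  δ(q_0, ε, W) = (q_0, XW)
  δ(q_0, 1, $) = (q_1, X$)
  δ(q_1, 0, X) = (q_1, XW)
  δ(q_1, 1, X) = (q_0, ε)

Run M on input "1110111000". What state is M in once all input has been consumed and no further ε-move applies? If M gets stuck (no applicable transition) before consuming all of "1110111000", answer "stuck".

stuck

(q_0, 1110111000, $)
  read 1, top $: go to q_1, push X$ → (q_1, 110111000, X$)
  read 1, top X: go to q_0, push ε → (q_0, 10111000, $)
  read 1, top $: go to q_1, push X$ → (q_1, 0111000, X$)
  read 0, top X: go to q_1, push XW → (q_1, 111000, XW$)
  read 1, top X: go to q_0, push ε → (q_0, 11000, W$)
  ε-move, top W: go to q_0, push XW → (q_0, 11000, XW$)
No transition for (q_0, 1, top X); M blocks with input 11000 remaining.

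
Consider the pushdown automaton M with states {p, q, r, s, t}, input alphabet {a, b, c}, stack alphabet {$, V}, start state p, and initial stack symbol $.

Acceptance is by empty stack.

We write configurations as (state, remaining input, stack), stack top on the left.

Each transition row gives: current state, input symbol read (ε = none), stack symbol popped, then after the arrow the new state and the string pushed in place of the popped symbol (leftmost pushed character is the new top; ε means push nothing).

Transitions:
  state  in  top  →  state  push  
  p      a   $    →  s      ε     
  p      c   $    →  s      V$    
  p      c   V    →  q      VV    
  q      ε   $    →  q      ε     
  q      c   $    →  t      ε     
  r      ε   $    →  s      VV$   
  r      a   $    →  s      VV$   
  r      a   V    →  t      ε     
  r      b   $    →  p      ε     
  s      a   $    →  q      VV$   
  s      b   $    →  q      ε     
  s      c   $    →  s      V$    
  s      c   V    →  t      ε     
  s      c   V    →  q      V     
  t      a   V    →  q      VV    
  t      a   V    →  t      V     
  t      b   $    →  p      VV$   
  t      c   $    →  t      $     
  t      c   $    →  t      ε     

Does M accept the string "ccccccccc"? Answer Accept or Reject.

One accepting computation: (p, ccccccccc, $) ⊢ (s, cccccccc, V$) ⊢ (t, ccccccc, $) ⊢ (t, cccccc, $) ⊢ (t, ccccc, $) ⊢ (t, cccc, $) ⊢ (t, ccc, $) ⊢ (t, cc, $) ⊢ (t, c, $) ⊢ (t, ε, ε)
All input consumed and the stack is empty.

Accept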